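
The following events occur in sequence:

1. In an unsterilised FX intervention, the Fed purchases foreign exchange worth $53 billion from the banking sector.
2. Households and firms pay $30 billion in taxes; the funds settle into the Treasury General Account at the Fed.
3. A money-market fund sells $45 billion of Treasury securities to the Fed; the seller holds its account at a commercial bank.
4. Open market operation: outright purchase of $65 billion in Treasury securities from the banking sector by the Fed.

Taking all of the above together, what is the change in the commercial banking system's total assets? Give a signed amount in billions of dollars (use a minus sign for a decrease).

+$15 billion

Fed balance sheet:
  Assets:      Securities +$110B, Foreign assets +$53B
  Liabilities: Bank reserves +$133B, Government deposits +$30B
Commercial banking system:
  Assets:      Reserves at CB +$133B, Securities −$65B, Foreign assets −$53B
  Liabilities: Checkable deposits +$15B
Change in total bank assets = +$15 billion.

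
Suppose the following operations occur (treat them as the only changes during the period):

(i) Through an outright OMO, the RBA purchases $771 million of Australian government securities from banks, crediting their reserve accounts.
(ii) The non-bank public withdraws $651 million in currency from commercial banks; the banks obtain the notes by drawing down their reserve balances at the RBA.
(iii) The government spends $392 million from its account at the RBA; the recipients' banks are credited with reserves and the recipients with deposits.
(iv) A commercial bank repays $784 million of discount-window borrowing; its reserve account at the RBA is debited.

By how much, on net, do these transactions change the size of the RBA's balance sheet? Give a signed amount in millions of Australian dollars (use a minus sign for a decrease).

RBA balance sheet:
  Assets:      Securities +$771M, Loans to banks −$784M
  Liabilities: Bank reserves −$272M, Currency in circulation +$651M, Government deposits −$392M
Change in total RBA assets = -$13 million.

-$13 million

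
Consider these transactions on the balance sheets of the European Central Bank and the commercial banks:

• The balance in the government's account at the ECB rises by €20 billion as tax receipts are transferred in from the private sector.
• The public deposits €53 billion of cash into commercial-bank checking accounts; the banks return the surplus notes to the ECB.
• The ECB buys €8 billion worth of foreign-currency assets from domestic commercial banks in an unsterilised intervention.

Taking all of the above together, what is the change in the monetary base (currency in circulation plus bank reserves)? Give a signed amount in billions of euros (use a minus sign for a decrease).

ECB balance sheet:
  Assets:      Foreign assets +€8B
  Liabilities: Bank reserves +€41B, Currency in circulation −€53B, Government deposits +€20B
Commercial banking system:
  Assets:      Reserves at CB +€41B, Foreign assets −€8B
  Liabilities: Checkable deposits +€33B
Monetary base = currency + reserves: −€53B + (+€41B) = -€12 billion.

-€12 billion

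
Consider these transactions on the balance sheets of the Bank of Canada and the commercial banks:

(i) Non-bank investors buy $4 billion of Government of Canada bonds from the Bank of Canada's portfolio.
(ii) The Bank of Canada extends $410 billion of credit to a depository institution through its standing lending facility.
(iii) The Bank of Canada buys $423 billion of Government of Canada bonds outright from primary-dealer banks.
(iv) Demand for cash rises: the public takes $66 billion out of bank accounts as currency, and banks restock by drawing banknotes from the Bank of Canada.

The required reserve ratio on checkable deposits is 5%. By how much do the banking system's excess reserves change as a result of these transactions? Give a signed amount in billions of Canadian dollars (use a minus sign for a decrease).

Asset sale (to non-banks) $4 billion: reserves −$4B, deposits −$4B.
Discount-window loan $410 billion: reserves +$410B, deposits 0.
OMO purchase (from banks) $423 billion: reserves +$423B, deposits 0.
Currency withdrawal $66 billion: reserves −$66B, deposits −$66B.
Totals: Δreserves = +$763B, Δdeposits = −$70B.
Δrequired reserves = 5% × −$70B = −$3.5B.
Δexcess reserves = Δreserves − Δrequired = +$763B − (−$3.5B) = +$766.5 billion.

+$766.5 billion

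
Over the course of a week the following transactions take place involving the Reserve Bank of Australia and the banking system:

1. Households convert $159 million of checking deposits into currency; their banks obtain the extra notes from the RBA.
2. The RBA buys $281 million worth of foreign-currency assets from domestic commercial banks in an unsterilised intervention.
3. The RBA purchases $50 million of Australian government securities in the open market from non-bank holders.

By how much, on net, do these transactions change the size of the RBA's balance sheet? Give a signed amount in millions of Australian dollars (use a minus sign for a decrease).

+$331 million

Currency withdrawal $159 million: only the composition of liabilities changes → 0.
FX purchase $281 million: an RBA asset is acquired → +$281M.
Asset purchase (from non-banks) $50 million: an RBA asset is acquired → +$50M.
Net: 0 + 281 + 50 = +$331 million.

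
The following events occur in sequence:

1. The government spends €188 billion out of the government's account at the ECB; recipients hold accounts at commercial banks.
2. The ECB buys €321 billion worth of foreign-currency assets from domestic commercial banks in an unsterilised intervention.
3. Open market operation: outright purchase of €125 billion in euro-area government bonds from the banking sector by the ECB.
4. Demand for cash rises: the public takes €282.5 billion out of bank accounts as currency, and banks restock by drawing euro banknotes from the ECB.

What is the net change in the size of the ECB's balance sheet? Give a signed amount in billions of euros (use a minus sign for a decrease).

+€446 billion

ECB balance sheet:
  Assets:      Securities +€125B, Foreign assets +€321B
  Liabilities: Bank reserves +€351.5B, Currency in circulation +€282.5B, Government deposits −€188B
Commercial banking system:
  Assets:      Reserves at CB +€351.5B, Securities −€125B, Foreign assets −€321B
  Liabilities: Checkable deposits −€94.5B
Change in total ECB assets = +€446 billion.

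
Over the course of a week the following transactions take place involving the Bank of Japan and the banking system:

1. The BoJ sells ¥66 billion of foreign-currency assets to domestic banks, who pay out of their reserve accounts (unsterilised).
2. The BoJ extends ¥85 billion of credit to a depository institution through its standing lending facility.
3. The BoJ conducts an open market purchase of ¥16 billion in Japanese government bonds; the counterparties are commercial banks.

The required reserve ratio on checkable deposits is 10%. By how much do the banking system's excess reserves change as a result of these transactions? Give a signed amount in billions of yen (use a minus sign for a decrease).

FX sale ¥66 billion: reserves −¥66B, deposits 0.
Discount-window loan ¥85 billion: reserves +¥85B, deposits 0.
OMO purchase (from banks) ¥16 billion: reserves +¥16B, deposits 0.
Totals: Δreserves = +¥35B, Δdeposits = 0.
Δrequired reserves = 10% × 0 = 0.
Δexcess reserves = Δreserves − Δrequired = +¥35B − (0) = +¥35 billion.

+¥35 billion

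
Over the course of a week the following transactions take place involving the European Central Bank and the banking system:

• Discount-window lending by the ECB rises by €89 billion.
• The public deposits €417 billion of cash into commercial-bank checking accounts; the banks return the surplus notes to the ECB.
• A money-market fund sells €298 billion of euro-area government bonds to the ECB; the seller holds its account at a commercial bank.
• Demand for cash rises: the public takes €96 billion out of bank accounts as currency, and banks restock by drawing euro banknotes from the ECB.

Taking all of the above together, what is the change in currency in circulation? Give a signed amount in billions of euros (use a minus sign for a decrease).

ECB balance sheet:
  Assets:      Securities +€298B, Loans to banks +€89B
  Liabilities: Bank reserves +€708B, Currency in circulation −€321B
So the change in currency in circulation is -€321 billion.

-€321 billion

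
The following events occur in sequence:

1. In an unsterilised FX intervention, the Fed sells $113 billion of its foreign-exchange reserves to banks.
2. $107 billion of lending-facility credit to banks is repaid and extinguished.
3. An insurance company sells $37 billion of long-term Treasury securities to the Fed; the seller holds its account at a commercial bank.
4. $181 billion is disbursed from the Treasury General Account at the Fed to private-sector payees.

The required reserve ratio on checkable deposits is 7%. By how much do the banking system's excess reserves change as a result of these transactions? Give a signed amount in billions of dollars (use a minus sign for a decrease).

-$17.26 billion

FX sale $113 billion: reserves −$113B, deposits 0.
Discount-window repayment $107 billion: reserves −$107B, deposits 0.
Asset purchase (from non-banks) $37 billion: reserves +$37B, deposits +$37B.
Government spending $181 billion: reserves +$181B, deposits +$181B.
Totals: Δreserves = −$2B, Δdeposits = +$218B.
Δrequired reserves = 7% × +$218B = +$15.26B.
Δexcess reserves = Δreserves − Δrequired = −$2B − (+$15.26B) = -$17.26 billion.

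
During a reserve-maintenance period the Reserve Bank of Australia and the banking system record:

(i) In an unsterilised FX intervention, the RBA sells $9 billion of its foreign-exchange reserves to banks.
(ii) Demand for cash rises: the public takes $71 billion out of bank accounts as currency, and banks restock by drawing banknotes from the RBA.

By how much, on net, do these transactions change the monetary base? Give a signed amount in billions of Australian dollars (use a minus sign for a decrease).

FX sale $9 billion: RBA balance sheet contracts → −$9B.
Currency withdrawal $71 billion: just a shift between currency and reserves — both are base money → 0.
Net: −9 + 0 = -$9 billion.

-$9 billion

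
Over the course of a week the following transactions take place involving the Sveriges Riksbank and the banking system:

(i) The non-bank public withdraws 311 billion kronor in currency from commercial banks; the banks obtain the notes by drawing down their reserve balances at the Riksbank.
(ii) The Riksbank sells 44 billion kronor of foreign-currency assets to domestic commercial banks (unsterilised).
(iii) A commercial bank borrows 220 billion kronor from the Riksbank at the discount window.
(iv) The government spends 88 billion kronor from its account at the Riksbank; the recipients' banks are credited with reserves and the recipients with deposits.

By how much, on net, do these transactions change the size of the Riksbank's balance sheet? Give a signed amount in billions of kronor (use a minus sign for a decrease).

Riksbank balance sheet:
  Assets:      Loans to banks +220B, Foreign assets −44B
  Liabilities: Bank reserves −47B, Currency in circulation +311B, Government deposits −88B
Change in total Riksbank assets = +176 billion.

+176 billion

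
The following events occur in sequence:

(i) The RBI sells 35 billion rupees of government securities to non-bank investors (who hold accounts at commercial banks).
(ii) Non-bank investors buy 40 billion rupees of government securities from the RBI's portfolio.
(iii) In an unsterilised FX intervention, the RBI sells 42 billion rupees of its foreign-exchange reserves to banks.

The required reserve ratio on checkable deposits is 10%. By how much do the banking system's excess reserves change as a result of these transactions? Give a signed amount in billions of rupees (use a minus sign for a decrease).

-109.5 billion

Asset sale (to non-banks) 35 billion rupees: reserves −35B, deposits −35B.
Asset sale (to non-banks) 40 billion rupees: reserves −40B, deposits −40B.
FX sale 42 billion rupees: reserves −42B, deposits 0.
Totals: Δreserves = −117B, Δdeposits = −75B.
Δrequired reserves = 10% × −75B = −7.5B.
Δexcess reserves = Δreserves − Δrequired = −117B − (−7.5B) = -109.5 billion.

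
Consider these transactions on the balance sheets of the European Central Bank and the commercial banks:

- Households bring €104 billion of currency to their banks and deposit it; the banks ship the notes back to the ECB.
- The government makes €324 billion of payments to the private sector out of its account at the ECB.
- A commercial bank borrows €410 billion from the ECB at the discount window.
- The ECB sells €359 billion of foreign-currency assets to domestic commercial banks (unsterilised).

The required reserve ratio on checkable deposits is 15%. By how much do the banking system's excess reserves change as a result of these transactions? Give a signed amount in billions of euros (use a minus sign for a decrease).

Currency deposit €104 billion: reserves +€104B, deposits +€104B.
Government spending €324 billion: reserves +€324B, deposits +€324B.
Discount-window loan €410 billion: reserves +€410B, deposits 0.
FX sale €359 billion: reserves −€359B, deposits 0.
Totals: Δreserves = +€479B, Δdeposits = +€428B.
Δrequired reserves = 15% × +€428B = +€64.2B.
Δexcess reserves = Δreserves − Δrequired = +€479B − (+€64.2B) = +€414.8 billion.

+€414.8 billion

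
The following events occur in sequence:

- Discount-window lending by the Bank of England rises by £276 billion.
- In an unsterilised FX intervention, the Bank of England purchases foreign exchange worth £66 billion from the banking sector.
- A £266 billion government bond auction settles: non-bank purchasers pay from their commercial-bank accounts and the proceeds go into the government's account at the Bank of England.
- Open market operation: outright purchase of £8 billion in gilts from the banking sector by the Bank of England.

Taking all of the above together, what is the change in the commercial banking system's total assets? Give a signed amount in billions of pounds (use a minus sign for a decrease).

+£10 billion

Bank of England balance sheet:
  Assets:      Securities +£8B, Loans to banks +£276B, Foreign assets +£66B
  Liabilities: Bank reserves +£84B, Government deposits +£266B
Commercial banking system:
  Assets:      Reserves at CB +£84B, Securities −£8B, Foreign assets −£66B
  Liabilities: Checkable deposits −£266B, Borrowings from CB +£276B
Change in total bank assets = +£10 billion.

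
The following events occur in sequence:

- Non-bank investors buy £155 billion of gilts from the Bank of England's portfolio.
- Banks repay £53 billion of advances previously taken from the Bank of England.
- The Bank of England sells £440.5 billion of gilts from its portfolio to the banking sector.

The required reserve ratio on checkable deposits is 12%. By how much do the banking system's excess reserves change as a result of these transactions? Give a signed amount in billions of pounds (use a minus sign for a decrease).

-£629.9 billion

Asset sale (to non-banks) £155 billion: reserves −£155B, deposits −£155B.
Discount-window repayment £53 billion: reserves −£53B, deposits 0.
OMO sale (to banks) £440.5 billion: reserves −£440.5B, deposits 0.
Totals: Δreserves = −£648.5B, Δdeposits = −£155B.
Δrequired reserves = 12% × −£155B = −£18.6B.
Δexcess reserves = Δreserves − Δrequired = −£648.5B − (−£18.6B) = -£629.9 billion.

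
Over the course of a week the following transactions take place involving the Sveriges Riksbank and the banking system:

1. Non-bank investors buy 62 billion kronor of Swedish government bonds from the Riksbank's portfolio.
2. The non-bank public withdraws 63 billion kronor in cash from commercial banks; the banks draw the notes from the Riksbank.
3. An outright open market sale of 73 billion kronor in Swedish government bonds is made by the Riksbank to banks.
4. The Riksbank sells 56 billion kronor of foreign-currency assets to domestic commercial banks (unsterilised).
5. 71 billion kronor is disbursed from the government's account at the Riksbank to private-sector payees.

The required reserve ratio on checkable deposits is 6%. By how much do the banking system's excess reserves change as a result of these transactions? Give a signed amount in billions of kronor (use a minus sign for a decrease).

Asset sale (to non-banks) 62 billion kronor: reserves −62B, deposits −62B.
Currency withdrawal 63 billion kronor: reserves −63B, deposits −63B.
OMO sale (to banks) 73 billion kronor: reserves −73B, deposits 0.
FX sale 56 billion kronor: reserves −56B, deposits 0.
Government spending 71 billion kronor: reserves +71B, deposits +71B.
Totals: Δreserves = −183B, Δdeposits = −54B.
Δrequired reserves = 6% × −54B = −3.24B.
Δexcess reserves = Δreserves − Δrequired = −183B − (−3.24B) = -179.76 billion.

-179.76 billion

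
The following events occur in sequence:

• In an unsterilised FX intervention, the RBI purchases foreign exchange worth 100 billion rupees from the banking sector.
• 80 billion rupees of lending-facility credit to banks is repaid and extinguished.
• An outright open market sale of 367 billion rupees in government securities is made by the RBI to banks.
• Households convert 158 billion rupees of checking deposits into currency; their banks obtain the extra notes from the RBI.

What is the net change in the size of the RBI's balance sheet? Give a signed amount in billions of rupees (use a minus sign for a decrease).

RBI balance sheet:
  Assets:      Securities −367B, Loans to banks −80B, Foreign assets +100B
  Liabilities: Bank reserves −505B, Currency in circulation +158B
Commercial banking system:
  Assets:      Reserves at CB −505B, Securities +367B, Foreign assets −100B
  Liabilities: Checkable deposits −158B, Borrowings from CB −80B
Change in total RBI assets = -347 billion.

-347 billion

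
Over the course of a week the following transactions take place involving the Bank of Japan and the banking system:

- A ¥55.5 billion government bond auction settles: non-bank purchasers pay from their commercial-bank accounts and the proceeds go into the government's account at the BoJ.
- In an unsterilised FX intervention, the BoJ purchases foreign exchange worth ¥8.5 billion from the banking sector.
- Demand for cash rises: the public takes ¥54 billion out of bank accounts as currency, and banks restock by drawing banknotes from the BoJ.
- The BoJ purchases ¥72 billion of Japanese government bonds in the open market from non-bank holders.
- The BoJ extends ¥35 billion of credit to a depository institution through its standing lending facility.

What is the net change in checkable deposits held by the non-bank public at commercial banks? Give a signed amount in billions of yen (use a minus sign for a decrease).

Government account inflow ¥55.5 billion: non-bank counterparties' bank balances fall → −¥55.5B.
FX purchase ¥8.5 billion: the counterparty is a bank, so public deposits are unchanged → 0.
Currency withdrawal ¥54 billion: non-bank counterparties' bank balances fall → −¥54B.
Asset purchase (from non-banks) ¥72 billion: non-bank counterparties' bank balances rise → +¥72B.
Discount-window loan ¥35 billion: the counterparty is a bank, so public deposits are unchanged → 0.
Net: −55.5 + 0 − 54 + 72 + 0 = -¥37.5 billion.

-¥37.5 billion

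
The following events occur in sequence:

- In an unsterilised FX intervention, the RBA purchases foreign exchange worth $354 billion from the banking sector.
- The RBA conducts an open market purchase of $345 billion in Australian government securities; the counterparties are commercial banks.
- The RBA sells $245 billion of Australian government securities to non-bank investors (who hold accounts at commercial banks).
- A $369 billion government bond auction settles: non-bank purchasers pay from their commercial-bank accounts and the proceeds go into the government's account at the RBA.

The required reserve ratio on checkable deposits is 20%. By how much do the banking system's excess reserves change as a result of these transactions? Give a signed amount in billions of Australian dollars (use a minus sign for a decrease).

+$207.8 billion

FX purchase $354 billion: reserves +$354B, deposits 0.
OMO purchase (from banks) $345 billion: reserves +$345B, deposits 0.
Asset sale (to non-banks) $245 billion: reserves −$245B, deposits −$245B.
Government account inflow $369 billion: reserves −$369B, deposits −$369B.
Totals: Δreserves = +$85B, Δdeposits = −$614B.
Δrequired reserves = 20% × −$614B = −$122.8B.
Δexcess reserves = Δreserves − Δrequired = +$85B − (−$122.8B) = +$207.8 billion.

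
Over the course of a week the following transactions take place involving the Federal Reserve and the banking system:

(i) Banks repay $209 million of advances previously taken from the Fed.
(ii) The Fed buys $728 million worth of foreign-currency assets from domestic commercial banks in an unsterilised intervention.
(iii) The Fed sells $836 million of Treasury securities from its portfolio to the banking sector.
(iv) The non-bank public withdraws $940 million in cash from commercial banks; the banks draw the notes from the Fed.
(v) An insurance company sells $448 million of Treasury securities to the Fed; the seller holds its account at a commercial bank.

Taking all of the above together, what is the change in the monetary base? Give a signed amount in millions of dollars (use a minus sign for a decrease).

Discount-window repayment $209 million: Fed balance sheet contracts → −$209M.
FX purchase $728 million: Fed balance sheet expands → +$728M.
OMO sale (to banks) $836 million: Fed balance sheet contracts → −$836M.
Currency withdrawal $940 million: just a shift between currency and reserves — both are base money → 0.
Asset purchase (from non-banks) $448 million: Fed balance sheet expands → +$448M.
Net: −209 + 728 − 836 + 0 + 448 = +$131 million.

+$131 million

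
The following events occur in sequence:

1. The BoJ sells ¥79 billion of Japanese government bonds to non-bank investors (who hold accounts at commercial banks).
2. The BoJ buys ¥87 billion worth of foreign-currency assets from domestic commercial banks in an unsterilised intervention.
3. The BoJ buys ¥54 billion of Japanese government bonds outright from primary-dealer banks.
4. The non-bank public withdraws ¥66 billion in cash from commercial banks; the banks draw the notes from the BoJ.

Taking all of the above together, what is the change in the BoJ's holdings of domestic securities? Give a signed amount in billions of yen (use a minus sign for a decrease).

BoJ balance sheet:
  Assets:      Securities −¥25B, Foreign assets +¥87B
  Liabilities: Bank reserves −¥4B, Currency in circulation +¥66B
Commercial banking system:
  Assets:      Reserves at CB −¥4B, Securities −¥54B, Foreign assets −¥87B
  Liabilities: Checkable deposits −¥145B
So the change in the BoJ's holdings of domestic securities is -¥25 billion.

-¥25 billion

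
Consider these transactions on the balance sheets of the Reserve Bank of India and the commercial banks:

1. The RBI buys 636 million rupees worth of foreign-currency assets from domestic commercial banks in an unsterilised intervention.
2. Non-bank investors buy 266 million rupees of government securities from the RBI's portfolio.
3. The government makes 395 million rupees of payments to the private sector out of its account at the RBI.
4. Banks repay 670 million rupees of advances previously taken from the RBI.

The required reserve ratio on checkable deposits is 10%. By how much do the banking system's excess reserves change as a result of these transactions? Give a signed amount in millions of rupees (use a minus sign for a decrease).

FX purchase 636 million rupees: reserves +636M, deposits 0.
Asset sale (to non-banks) 266 million rupees: reserves −266M, deposits −266M.
Government spending 395 million rupees: reserves +395M, deposits +395M.
Discount-window repayment 670 million rupees: reserves −670M, deposits 0.
Totals: Δreserves = +95M, Δdeposits = +129M.
Δrequired reserves = 10% × +129M = +12.9M.
Δexcess reserves = Δreserves − Δrequired = +95M − (+12.9M) = +82.1 million.

+82.1 million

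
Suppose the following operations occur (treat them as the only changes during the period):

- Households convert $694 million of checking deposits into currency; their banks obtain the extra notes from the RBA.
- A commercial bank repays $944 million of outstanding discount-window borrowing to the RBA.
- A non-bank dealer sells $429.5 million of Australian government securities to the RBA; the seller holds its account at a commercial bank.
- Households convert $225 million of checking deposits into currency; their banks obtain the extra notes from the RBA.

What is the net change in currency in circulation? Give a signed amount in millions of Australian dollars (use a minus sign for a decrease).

+$919 million

RBA balance sheet:
  Assets:      Securities +$429.5M, Loans to banks −$944M
  Liabilities: Bank reserves −$1433.5M, Currency in circulation +$919M
So the change in currency in circulation is +$919 million.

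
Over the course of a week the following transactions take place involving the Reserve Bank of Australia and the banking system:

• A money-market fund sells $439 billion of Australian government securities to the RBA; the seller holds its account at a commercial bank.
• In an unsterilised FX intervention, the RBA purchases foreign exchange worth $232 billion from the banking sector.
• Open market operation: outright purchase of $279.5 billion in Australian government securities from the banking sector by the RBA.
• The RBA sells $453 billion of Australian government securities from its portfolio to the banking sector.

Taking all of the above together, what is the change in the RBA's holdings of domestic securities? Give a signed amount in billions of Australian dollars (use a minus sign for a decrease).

RBA balance sheet:
  Assets:      Securities +$265.5B, Foreign assets +$232B
  Liabilities: Bank reserves +$497.5B
So the change in the RBA's holdings of domestic securities is +$265.5 billion.

+$265.5 billion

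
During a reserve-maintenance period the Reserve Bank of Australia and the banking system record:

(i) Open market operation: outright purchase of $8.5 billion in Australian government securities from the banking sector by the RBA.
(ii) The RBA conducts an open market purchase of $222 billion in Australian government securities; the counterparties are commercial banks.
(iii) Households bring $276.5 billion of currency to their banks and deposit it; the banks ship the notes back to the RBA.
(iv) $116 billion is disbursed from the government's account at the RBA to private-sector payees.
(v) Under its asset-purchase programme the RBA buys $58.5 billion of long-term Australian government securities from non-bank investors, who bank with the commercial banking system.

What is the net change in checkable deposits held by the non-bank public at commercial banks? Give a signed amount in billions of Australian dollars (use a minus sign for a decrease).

OMO purchase (from banks) $8.5 billion: the counterparty is a bank, so public deposits are unchanged → 0.
OMO purchase (from banks) $222 billion: the counterparty is a bank, so public deposits are unchanged → 0.
Currency deposit $276.5 billion: non-bank counterparties' bank balances rise → +$276.5B.
Government spending $116 billion: non-bank counterparties' bank balances rise → +$116B.
Asset purchase (from non-banks) $58.5 billion: non-bank counterparties' bank balances rise → +$58.5B.
Net: 0 + 0 + 276.5 + 116 + 58.5 = +$451 billion.

+$451 billion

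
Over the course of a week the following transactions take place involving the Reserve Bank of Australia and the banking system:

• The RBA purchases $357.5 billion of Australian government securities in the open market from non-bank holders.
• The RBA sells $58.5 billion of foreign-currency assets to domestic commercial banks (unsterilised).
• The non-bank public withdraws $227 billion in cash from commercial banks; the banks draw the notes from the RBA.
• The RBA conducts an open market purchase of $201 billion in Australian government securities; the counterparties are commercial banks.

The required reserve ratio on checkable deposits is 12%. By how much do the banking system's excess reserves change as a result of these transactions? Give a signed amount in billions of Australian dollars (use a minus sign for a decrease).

+$257.34 billion

Asset purchase (from non-banks) $357.5 billion: reserves +$357.5B, deposits +$357.5B.
FX sale $58.5 billion: reserves −$58.5B, deposits 0.
Currency withdrawal $227 billion: reserves −$227B, deposits −$227B.
OMO purchase (from banks) $201 billion: reserves +$201B, deposits 0.
Totals: Δreserves = +$273B, Δdeposits = +$130.5B.
Δrequired reserves = 12% × +$130.5B = +$15.66B.
Δexcess reserves = Δreserves − Δrequired = +$273B − (+$15.66B) = +$257.34 billion.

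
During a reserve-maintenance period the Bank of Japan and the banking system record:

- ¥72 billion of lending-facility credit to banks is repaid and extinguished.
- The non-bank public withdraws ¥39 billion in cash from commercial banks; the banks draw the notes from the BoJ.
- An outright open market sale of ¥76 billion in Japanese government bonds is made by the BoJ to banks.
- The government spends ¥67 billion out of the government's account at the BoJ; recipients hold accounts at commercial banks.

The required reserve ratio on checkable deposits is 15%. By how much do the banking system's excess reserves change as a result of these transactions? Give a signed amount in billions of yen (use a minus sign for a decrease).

Discount-window repayment ¥72 billion: reserves −¥72B, deposits 0.
Currency withdrawal ¥39 billion: reserves −¥39B, deposits −¥39B.
OMO sale (to banks) ¥76 billion: reserves −¥76B, deposits 0.
Government spending ¥67 billion: reserves +¥67B, deposits +¥67B.
Totals: Δreserves = −¥120B, Δdeposits = +¥28B.
Δrequired reserves = 15% × +¥28B = +¥4.2B.
Δexcess reserves = Δreserves − Δrequired = −¥120B − (+¥4.2B) = -¥124.2 billion.

-¥124.2 billion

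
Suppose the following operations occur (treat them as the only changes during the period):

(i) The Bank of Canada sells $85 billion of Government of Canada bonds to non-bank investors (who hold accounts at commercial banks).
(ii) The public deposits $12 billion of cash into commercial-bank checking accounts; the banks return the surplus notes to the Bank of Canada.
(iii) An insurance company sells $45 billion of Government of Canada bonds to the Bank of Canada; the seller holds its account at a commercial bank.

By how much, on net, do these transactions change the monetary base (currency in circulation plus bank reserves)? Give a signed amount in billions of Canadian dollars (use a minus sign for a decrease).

Bank of Canada balance sheet:
  Assets:      Securities −$40B
  Liabilities: Bank reserves −$28B, Currency in circulation −$12B
Commercial banking system:
  Assets:      Reserves at CB −$28B
  Liabilities: Checkable deposits −$28B
Monetary base = currency + reserves: −$12B + (−$28B) = -$40 billion.

-$40 billion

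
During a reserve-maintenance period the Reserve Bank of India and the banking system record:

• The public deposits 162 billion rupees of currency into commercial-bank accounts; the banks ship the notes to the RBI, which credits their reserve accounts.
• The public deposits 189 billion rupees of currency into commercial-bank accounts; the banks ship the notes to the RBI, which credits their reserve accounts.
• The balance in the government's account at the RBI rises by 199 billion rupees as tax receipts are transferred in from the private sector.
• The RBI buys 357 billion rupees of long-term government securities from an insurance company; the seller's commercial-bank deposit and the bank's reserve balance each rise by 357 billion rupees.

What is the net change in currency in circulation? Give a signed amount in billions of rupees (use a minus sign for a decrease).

RBI balance sheet:
  Assets:      Securities +357B
  Liabilities: Bank reserves +509B, Currency in circulation −351B, Government deposits +199B
Commercial banking system:
  Assets:      Reserves at CB +509B
  Liabilities: Checkable deposits +509B
So the change in currency in circulation is -351 billion.

-351 billion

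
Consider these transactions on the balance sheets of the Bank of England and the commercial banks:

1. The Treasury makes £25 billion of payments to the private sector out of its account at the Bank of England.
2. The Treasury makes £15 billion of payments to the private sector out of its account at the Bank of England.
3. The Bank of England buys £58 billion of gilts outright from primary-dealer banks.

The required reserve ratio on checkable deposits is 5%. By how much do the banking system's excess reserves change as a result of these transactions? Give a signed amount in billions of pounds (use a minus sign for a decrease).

Government spending £25 billion: reserves +£25B, deposits +£25B.
Government spending £15 billion: reserves +£15B, deposits +£15B.
OMO purchase (from banks) £58 billion: reserves +£58B, deposits 0.
Totals: Δreserves = +£98B, Δdeposits = +£40B.
Δrequired reserves = 5% × +£40B = +£2B.
Δexcess reserves = Δreserves − Δrequired = +£98B − (+£2B) = +£96 billion.

+£96 billion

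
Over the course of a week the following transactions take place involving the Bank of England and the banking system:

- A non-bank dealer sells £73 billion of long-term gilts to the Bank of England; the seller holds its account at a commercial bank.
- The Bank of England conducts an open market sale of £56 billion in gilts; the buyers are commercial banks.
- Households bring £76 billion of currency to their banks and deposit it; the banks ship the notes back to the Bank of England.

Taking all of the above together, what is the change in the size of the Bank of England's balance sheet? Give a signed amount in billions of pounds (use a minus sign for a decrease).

+£17 billion

Bank of England balance sheet:
  Assets:      Securities +£17B
  Liabilities: Bank reserves +£93B, Currency in circulation −£76B
Change in total Bank of England assets = +£17 billion.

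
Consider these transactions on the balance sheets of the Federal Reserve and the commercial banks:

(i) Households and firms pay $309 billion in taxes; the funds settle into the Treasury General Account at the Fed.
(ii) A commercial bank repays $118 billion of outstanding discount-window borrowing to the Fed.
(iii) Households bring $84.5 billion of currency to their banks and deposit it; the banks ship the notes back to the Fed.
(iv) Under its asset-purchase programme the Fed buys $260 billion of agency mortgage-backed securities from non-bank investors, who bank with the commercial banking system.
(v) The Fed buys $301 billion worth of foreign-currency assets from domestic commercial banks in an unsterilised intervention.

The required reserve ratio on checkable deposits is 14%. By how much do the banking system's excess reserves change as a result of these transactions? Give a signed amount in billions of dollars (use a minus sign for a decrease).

+$213.53 billion

Government account inflow $309 billion: reserves −$309B, deposits −$309B.
Discount-window repayment $118 billion: reserves −$118B, deposits 0.
Currency deposit $84.5 billion: reserves +$84.5B, deposits +$84.5B.
Asset purchase (from non-banks) $260 billion: reserves +$260B, deposits +$260B.
FX purchase $301 billion: reserves +$301B, deposits 0.
Totals: Δreserves = +$218.5B, Δdeposits = +$35.5B.
Δrequired reserves = 14% × +$35.5B = +$4.97B.
Δexcess reserves = Δreserves − Δrequired = +$218.5B − (+$4.97B) = +$213.53 billion.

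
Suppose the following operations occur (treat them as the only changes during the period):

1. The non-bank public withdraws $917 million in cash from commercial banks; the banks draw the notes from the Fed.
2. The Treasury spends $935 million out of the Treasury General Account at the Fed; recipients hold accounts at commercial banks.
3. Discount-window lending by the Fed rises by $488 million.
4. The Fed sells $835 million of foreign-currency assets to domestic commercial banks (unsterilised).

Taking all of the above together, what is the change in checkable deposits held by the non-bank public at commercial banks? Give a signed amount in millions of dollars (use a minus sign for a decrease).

Fed balance sheet:
  Assets:      Loans to banks +$488M, Foreign assets −$835M
  Liabilities: Bank reserves −$329M, Currency in circulation +$917M, Government deposits −$935M
Commercial banking system:
  Assets:      Reserves at CB −$329M, Foreign assets +$835M
  Liabilities: Checkable deposits +$18M, Borrowings from CB +$488M
So the change in checkable deposits held by the non-bank public at commercial banks is +$18 million.

+$18 million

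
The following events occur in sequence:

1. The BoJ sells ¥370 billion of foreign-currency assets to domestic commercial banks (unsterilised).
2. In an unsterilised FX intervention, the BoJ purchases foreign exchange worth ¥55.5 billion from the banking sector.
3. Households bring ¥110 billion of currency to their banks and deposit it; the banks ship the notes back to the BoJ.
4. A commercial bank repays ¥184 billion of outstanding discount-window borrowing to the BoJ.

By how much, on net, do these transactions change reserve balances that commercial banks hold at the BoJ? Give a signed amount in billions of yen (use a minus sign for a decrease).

-¥388.5 billion

FX sale ¥370 billion: the buying banks pay out of their reserve balances → −¥370B.
FX purchase ¥55.5 billion: the BoJ pays by crediting reserve accounts → +¥55.5B.
Currency deposit ¥110 billion: returned notes are swapped for reserve credit → +¥110B.
Discount-window repayment ¥184 billion: repayment is debited from reserves → −¥184B.
Net: −370 + 55.5 + 110 − 184 = -¥388.5 billion.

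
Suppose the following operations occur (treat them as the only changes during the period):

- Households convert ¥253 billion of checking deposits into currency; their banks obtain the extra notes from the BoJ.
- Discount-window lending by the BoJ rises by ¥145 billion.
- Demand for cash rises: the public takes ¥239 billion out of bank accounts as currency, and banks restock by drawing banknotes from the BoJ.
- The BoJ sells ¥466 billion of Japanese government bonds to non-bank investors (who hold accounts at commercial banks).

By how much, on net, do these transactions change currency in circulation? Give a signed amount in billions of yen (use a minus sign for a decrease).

+¥492 billion

Currency withdrawal ¥253 billion: notes leave the central bank → +¥253B.
Discount-window loan ¥145 billion: no currency enters or leaves circulation → 0.
Currency withdrawal ¥239 billion: notes leave the central bank → +¥239B.
Asset sale (to non-banks) ¥466 billion: no currency enters or leaves circulation → 0.
Net: 253 + 0 + 239 + 0 = +¥492 billion.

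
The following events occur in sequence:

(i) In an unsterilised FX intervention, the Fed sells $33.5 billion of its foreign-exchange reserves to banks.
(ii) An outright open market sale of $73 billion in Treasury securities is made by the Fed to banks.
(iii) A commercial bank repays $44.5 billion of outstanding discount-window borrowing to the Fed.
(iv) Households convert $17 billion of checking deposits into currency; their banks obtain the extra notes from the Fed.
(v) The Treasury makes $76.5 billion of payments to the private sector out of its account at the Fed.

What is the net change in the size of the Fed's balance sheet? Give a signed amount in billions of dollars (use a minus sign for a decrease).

-$151 billion

Fed balance sheet:
  Assets:      Securities −$73B, Loans to banks −$44.5B, Foreign assets −$33.5B
  Liabilities: Bank reserves −$91.5B, Currency in circulation +$17B, Government deposits −$76.5B
Commercial banking system:
  Assets:      Reserves at CB −$91.5B, Securities +$73B, Foreign assets +$33.5B
  Liabilities: Checkable deposits +$59.5B, Borrowings from CB −$44.5B
Change in total Fed assets = -$151 billion.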